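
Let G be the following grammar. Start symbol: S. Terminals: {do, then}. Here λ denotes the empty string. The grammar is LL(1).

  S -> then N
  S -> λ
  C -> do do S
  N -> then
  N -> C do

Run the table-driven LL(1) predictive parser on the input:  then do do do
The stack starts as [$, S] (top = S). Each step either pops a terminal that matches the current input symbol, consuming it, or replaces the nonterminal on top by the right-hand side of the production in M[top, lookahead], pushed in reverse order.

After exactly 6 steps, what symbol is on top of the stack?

     Stack         Input            Action
  1  $ S           then do do do $  expand S -> then N
  2  $ N then      then do do do $  match then
  3  $ N           do do do $       expand N -> C do
  4  $ do C        do do do $       expand C -> do do S
  5  $ do S do do  do do do $       match do
  6  $ do S do     do do $          match do
Stack after step 6: $ do S (top = S).

S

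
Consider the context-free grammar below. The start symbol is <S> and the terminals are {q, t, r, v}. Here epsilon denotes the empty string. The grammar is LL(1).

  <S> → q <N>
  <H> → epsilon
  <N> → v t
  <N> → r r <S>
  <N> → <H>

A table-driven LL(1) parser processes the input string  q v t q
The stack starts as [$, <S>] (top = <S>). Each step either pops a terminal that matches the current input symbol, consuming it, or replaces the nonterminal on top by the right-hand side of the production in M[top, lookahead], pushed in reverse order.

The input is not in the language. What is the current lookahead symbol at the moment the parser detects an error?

step 1: stack=$ <S>  input=q v t q $  — expand <S> → q <N>
step 2: stack=$ <N> q  input=q v t q $  — match q
step 3: stack=$ <N>  input=v t q $  — expand <N> → v t
step 4: stack=$ t v  input=v t q $  — match v
step 5: stack=$ t  input=t q $  — match t
step 6: stack=$  input=q $  — error: stack empty but input remains

q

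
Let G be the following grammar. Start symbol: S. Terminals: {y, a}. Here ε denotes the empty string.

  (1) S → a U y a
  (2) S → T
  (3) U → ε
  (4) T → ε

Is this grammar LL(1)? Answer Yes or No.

Yes

FIRST(S) = {ε, a}
FIRST(U) = {ε}
FIRST(T) = {ε}
FOLLOW(S) = {$}
FOLLOW(U) = {y}
FOLLOW(T) = {$}
Each cell of M receives at most one production.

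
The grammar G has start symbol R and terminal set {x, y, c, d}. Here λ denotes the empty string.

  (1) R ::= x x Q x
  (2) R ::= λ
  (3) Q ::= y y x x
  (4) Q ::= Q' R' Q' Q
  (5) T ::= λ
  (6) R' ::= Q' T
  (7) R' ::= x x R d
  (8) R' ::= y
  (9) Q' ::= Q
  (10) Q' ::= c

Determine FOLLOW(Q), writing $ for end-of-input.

FIRST(R) = {λ, x}
FIRST(T) = {λ}
FIRST(Q) = {c, y}  (via Q' R' Q' Q)
FIRST(Q') = {c, y}  (via Q)
FIRST(R') = {c, x, y}  (via Q' T)
FOLLOW(R) includes $ since R is the start symbol.
FOLLOW(R): in R'::=x x R d, R is followed by d with FIRST {d}. Thus FOLLOW(R) = {$, d}.
FOLLOW(R'): in Q::=Q' R' Q' Q, R' is followed by Q' Q with FIRST {c, y}. Thus FOLLOW(R') = {c, y}.
FOLLOW(T): in R'::=Q' T, the suffix after T is empty, so FOLLOW(T) ⊇ FOLLOW(R') = {c, y}. Thus FOLLOW(T) = {c, y}.
FOLLOW(Q'): in Q::=Q' R' Q' Q (occurrence 1), Q' is followed by R' Q' Q with FIRST {c, x, y}; in Q::=Q' R' Q' Q (occurrence 2), Q' is followed by Q with FIRST {c, y}; in R'::=Q' T, Q' is followed by T with FIRST {λ}; in R'::=Q' T, the suffix after Q' is nullable, so FOLLOW(Q') ⊇ FOLLOW(R') = {c, y}. Thus FOLLOW(Q') = {c, x, y}.
FOLLOW(Q): in R::=x x Q x, Q is followed by x with FIRST {x}; in Q::=Q' R' Q' Q, the suffix after Q is empty (adds nothing new); in Q'::=Q, the suffix after Q is empty, so FOLLOW(Q) ⊇ FOLLOW(Q') = {c, x, y}. Thus FOLLOW(Q) = {c, x, y}.

{c, x, y}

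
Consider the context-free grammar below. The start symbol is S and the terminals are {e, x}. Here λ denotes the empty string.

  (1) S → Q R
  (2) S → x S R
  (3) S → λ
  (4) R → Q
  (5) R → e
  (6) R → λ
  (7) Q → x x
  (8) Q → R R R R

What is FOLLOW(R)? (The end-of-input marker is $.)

FIRST(S) = {λ, e, x}  (via Q R)
FIRST(R) = {λ, e, x}  (via Q)
FIRST(Q) = {λ, e, x}  (via R R R R)
FOLLOW(S) includes $ since S is the start symbol.
FOLLOW(S): in S→x S R, S is followed by R with FIRST {λ, e, x}; in S→x S R, the suffix after S is nullable (adds nothing new). Thus FOLLOW(S) = {$, e, x}.
FOLLOW(R): in S→Q R, the suffix after R is empty, so FOLLOW(R) ⊇ FOLLOW(S) = {$, e, x}; in S→x S R, the suffix after R is empty, so FOLLOW(R) ⊇ FOLLOW(S) = {$, e, x}; in Q→R R R R (occurrence 1), R is followed by R R R with FIRST {λ, e, x}; in Q→R R R R (occurrence 1), the suffix after R is nullable, so FOLLOW(R) ⊇ FOLLOW(Q) = {$, e, x}; in Q→R R R R (occurrence 2), R is followed by R R with FIRST {λ, e, x}; in Q→R R R R (occurrence 2), the suffix after R is nullable, so FOLLOW(R) ⊇ FOLLOW(Q) = {$, e, x}; in Q→R R R R (occurrence 3), R is followed by R with FIRST {λ, e, x}; in Q→R R R R (occurrence 3), the suffix after R is nullable, so FOLLOW(R) ⊇ FOLLOW(Q) = {$, e, x}; in Q→R R R R (occurrence 4), the suffix after R is empty, so FOLLOW(R) ⊇ FOLLOW(Q) = {$, e, x}. Thus FOLLOW(R) = {$, e, x}.
FOLLOW(Q): in S→Q R, Q is followed by R with FIRST {λ, e, x}; in S→Q R, the suffix after Q is nullable, so FOLLOW(Q) ⊇ FOLLOW(S) = {$, e, x}; in R→Q, the suffix after Q is empty, so FOLLOW(Q) ⊇ FOLLOW(R) = {$, e, x}. Thus FOLLOW(Q) = {$, e, x}.

{$, e, x}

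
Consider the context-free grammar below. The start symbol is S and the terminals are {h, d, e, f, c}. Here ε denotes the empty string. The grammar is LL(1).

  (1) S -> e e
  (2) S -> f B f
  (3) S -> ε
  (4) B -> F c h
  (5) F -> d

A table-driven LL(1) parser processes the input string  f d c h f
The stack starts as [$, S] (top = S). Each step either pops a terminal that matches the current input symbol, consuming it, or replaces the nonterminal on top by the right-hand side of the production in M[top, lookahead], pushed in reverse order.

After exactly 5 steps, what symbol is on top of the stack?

c

     Stack      Input        Action
  1  $ S        f d c h f $  expand S -> f B f
  2  $ f B f    f d c h f $  match f
  3  $ f B      d c h f $    expand B -> F c h
  4  $ f h c F  d c h f $    expand F -> d
  5  $ f h c d  d c h f $    match d
Stack after step 5: $ f h c (top = c).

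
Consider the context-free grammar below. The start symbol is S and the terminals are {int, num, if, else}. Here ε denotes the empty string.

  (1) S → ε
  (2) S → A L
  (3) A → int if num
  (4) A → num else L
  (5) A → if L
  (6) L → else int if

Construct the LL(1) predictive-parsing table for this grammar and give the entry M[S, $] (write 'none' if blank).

S → ε

FIRST(A): from A→int if num we get {int}; from A→num else L we get {num}; from A→if L we get {if}. So FIRST(A) = {if, int, num}.
FIRST(L): from L→else int if we get {else}. So FIRST(L) = {else}.
FIRST(S): from S→ε we get {ε}; from S→A L we get {if, int, num}. So FIRST(S) = {ε, if, int, num}.
FOLLOW(S) includes $ since S is the start symbol.
FOLLOW(S): S appears on no right-hand side. Thus FOLLOW(S) = {$}.
For S → ε: FIRST(ε) = {ε}, so it goes in M[S, t] for t ∈ {}; since ε ∈ FIRST, also for every t ∈ FOLLOW(S) = {$}.
For S → A L: FIRST(A L) = {if, int, num}, so it goes in M[S, t] for t ∈ {if, int, num}.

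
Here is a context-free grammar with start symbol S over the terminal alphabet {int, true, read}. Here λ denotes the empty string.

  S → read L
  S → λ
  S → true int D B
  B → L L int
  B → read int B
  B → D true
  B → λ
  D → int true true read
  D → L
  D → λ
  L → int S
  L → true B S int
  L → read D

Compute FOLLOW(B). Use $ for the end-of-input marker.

{$, int, read, true}

FIRST(S) = {λ, read, true}
FIRST(L) = {int, read, true}
FIRST(D) = {λ, int, read, true}  (via L)
FIRST(B) = {λ, int, read, true}  (via L L int, D true)
FOLLOW(S) includes $ since S is the start symbol.
FOLLOW(S): in L→int S, the suffix after S is empty, so FOLLOW(S) ⊇ FOLLOW(L) = {$, int, read, true}; in L→true B S int, S is followed by int with FIRST {int}. Thus FOLLOW(S) = {$, int, read, true}.
FOLLOW(B): in S→true int D B, the suffix after B is empty, so FOLLOW(B) ⊇ FOLLOW(S) = {$, int, read, true}; in B→read int B, the suffix after B is empty (adds nothing new); in L→true B S int, B is followed by S int with FIRST {int, read, true}. Thus FOLLOW(B) = {$, int, read, true}.
FOLLOW(D): in S→true int D B, D is followed by B with FIRST {λ, int, read, true}; in S→true int D B, the suffix after D is nullable, so FOLLOW(D) ⊇ FOLLOW(S) = {$, int, read, true}; in B→D true, D is followed by true with FIRST {true}; in L→read D, the suffix after D is empty, so FOLLOW(D) ⊇ FOLLOW(L) = {$, int, read, true}. Thus FOLLOW(D) = {$, int, read, true}.
FOLLOW(L): in S→read L, the suffix after L is empty, so FOLLOW(L) ⊇ FOLLOW(S) = {$, int, read, true}; in B→L L int (occurrence 1), L is followed by L int with FIRST {int, read, true}; in B→L L int (occurrence 2), L is followed by int with FIRST {int}; in D→L, the suffix after L is empty, so FOLLOW(L) ⊇ FOLLOW(D) = {$, int, read, true}. Thus FOLLOW(L) = {$, int, read, true}.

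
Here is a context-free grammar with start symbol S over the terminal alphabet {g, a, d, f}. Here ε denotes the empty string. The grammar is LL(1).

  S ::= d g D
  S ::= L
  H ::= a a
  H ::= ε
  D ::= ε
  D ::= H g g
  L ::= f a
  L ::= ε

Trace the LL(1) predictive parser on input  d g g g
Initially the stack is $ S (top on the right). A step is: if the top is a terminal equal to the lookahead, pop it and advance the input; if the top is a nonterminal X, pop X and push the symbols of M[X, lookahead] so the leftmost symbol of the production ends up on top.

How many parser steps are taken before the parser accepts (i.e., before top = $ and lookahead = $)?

7

     Stack    Input      Action
  1  $ S      d g g g $  expand S ::= d g D
  2  $ D g d  d g g g $  match d
  3  $ D g    g g g $    match g
  4  $ D      g g $      expand D ::= H g g
  5  $ g g H  g g $      expand H ::= ε
  6  $ g g    g g $      match g
  7  $ g      g $        match g
Accept reached after 7 steps.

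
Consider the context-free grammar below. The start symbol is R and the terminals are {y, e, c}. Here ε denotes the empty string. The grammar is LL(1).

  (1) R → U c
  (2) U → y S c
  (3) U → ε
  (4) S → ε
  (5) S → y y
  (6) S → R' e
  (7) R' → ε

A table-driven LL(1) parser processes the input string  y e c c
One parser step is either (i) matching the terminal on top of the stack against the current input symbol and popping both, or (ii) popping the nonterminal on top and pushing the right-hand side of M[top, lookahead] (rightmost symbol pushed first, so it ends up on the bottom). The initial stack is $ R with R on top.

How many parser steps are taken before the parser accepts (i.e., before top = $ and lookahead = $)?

     Stack       Input      Action
  1  $ R         y e c c $  expand R → U c
  2  $ c U       y e c c $  expand U → y S c
  3  $ c c S y   y e c c $  match y
  4  $ c c S     e c c $    expand S → R' e
  5  $ c c e R'  e c c $    expand R' → ε
  6  $ c c e     e c c $    match e
  7  $ c c       c c $      match c
  8  $ c         c $        match c
Accept reached after 8 steps.

8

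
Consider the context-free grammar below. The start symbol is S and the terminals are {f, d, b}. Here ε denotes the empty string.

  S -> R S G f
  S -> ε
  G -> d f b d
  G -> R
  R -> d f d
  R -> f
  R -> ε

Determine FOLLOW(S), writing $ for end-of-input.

{$, d, f}

FIRST(R): from R->d f d we get {d}; from R->f we get {f}; from R->ε we get {ε}. So FIRST(R) = {ε, d, f}.
FIRST(G): from G->d f b d we get {d}; from G->R we get {ε, d, f}. So FIRST(G) = {ε, d, f}.
FIRST(S): from S->R S G f we get {d, f}; from S->ε we get {ε}. So FIRST(S) = {ε, d, f}.
FOLLOW(S) includes $ since S is the start symbol.
FOLLOW(S): in S->R S G f, S is followed by G f with FIRST {d, f}. Thus FOLLOW(S) = {$, d, f}.
FOLLOW(G): in S->R S G f, G is followed by f with FIRST {f}. Thus FOLLOW(G) = {f}.
FOLLOW(R): in S->R S G f, R is followed by S G f with FIRST {d, f}; in G->R, the suffix after R is empty, so FOLLOW(R) ⊇ FOLLOW(G) = {f}. Thus FOLLOW(R) = {d, f}.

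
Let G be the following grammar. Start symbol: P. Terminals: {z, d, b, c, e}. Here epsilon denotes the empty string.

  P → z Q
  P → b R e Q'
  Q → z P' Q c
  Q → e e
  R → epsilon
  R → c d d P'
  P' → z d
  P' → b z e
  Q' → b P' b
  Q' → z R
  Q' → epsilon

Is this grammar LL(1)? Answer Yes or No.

FIRST(P) = {b, z}
FIRST(Q) = {e, z}
FIRST(R) = {epsilon, c}
FIRST(P') = {b, z}
FIRST(Q') = {epsilon, b, z}
FOLLOW(P) = {$}
FOLLOW(Q) = {$, c}
FOLLOW(R) = {$, e}
FOLLOW(P') = {$, b, e, z}
FOLLOW(Q') = {$}
Each cell of M receives at most one production.

Yes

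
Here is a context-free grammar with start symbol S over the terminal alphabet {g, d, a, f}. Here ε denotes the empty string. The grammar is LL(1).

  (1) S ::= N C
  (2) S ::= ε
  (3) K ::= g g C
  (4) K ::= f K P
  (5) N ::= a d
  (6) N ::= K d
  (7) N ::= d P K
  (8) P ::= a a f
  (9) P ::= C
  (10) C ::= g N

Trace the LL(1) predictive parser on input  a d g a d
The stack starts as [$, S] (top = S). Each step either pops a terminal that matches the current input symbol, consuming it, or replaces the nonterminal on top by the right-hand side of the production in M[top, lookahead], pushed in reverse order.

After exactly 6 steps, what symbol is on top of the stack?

N

step 1: stack=$ S  input=a d g a d $  — expand S ::= N C
step 2: stack=$ C N  input=a d g a d $  — expand N ::= a d
step 3: stack=$ C d a  input=a d g a d $  — match a
step 4: stack=$ C d  input=d g a d $  — match d
step 5: stack=$ C  input=g a d $  — expand C ::= g N
step 6: stack=$ N g  input=g a d $  — match g
Stack after step 6: $ N (top = N).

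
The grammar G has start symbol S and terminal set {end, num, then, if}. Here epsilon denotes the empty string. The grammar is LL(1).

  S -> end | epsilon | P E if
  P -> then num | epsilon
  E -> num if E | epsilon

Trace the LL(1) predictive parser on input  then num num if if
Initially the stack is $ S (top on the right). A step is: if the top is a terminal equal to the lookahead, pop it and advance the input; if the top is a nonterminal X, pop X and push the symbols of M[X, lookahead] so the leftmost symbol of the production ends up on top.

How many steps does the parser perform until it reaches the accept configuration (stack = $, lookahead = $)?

9

step 1: stack=$ S  input=then num num if if $  — expand S -> P E if
step 2: stack=$ if E P  input=then num num if if $  — expand P -> then num
step 3: stack=$ if E num then  input=then num num if if $  — match then
step 4: stack=$ if E num  input=num num if if $  — match num
step 5: stack=$ if E  input=num if if $  — expand E -> num if E
step 6: stack=$ if E if num  input=num if if $  — match num
step 7: stack=$ if E if  input=if if $  — match if
step 8: stack=$ if E  input=if $  — expand E -> epsilon
step 9: stack=$ if  input=if $  — match if
Accept reached after 9 steps.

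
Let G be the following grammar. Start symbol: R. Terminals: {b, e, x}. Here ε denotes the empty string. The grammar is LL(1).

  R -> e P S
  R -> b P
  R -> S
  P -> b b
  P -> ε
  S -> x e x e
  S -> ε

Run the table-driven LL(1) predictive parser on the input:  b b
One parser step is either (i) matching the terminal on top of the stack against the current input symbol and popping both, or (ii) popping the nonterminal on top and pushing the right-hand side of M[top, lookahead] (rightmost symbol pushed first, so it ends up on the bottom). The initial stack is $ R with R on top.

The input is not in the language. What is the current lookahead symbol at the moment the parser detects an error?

     Stack  Input  Action
  1  $ R    b b $  expand R -> b P
  2  $ P b  b b $  match b
  3  $ P    b $    expand P -> b b
  4  $ b b  b $    match b
  5  $ b    $      error: top is terminal b but lookahead is $

$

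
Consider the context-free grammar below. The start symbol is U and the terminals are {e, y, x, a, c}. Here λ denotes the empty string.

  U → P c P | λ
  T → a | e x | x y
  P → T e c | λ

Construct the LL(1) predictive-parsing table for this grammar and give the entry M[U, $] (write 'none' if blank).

FIRST(T) = {a, e, x}
FIRST(P) = {λ, a, e, x}  (via T e c)
FIRST(U) = {λ, a, c, e, x}  (via P c P)
FOLLOW(U) includes $ since U is the start symbol.
FOLLOW(U): U appears on no right-hand side. Thus FOLLOW(U) = {$}.
For U → P c P: FIRST(P c P) = {a, c, e, x}, so it goes in M[U, t] for t ∈ {a, c, e, x}.
For U → λ: FIRST(λ) = {λ}, so it goes in M[U, t] for t ∈ {}; since λ ∈ FIRST, also for every t ∈ FOLLOW(U) = {$}.

U → λ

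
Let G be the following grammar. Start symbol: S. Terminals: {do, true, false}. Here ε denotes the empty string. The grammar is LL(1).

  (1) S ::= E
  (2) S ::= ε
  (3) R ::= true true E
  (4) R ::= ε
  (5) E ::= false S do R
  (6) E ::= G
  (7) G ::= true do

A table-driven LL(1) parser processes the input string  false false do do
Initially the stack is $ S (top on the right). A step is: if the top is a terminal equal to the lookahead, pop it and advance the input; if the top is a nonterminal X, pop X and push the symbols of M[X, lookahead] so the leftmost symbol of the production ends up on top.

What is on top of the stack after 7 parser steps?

     Stack                Input                Action
  1  $ S                  false false do do $  expand S ::= E
  2  $ E                  false false do do $  expand E ::= false S do R
  3  $ R do S false       false false do do $  match false
  4  $ R do S             false do do $        expand S ::= E
  5  $ R do E             false do do $        expand E ::= false S do R
  6  $ R do R do S false  false do do $        match false
  7  $ R do R do S        do do $              expand S ::= ε
Stack after step 7: $ R do R do (top = do).

do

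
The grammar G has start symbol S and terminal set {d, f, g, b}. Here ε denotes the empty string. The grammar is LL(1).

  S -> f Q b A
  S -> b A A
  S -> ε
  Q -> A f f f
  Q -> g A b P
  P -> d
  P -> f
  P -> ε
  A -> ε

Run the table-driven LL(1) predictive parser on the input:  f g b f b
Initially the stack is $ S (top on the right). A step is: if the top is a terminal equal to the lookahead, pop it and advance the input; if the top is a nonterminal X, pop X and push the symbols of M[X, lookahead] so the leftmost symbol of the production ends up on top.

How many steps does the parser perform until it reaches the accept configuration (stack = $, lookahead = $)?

10

step 1: stack=$ S  input=f g b f b $  — expand S -> f Q b A
step 2: stack=$ A b Q f  input=f g b f b $  — match f
step 3: stack=$ A b Q  input=g b f b $  — expand Q -> g A b P
step 4: stack=$ A b P b A g  input=g b f b $  — match g
step 5: stack=$ A b P b A  input=b f b $  — expand A -> ε
step 6: stack=$ A b P b  input=b f b $  — match b
step 7: stack=$ A b P  input=f b $  — expand P -> f
step 8: stack=$ A b f  input=f b $  — match f
step 9: stack=$ A b  input=b $  — match b
step 10: stack=$ A  input=$  — expand A -> ε
Accept reached after 10 steps.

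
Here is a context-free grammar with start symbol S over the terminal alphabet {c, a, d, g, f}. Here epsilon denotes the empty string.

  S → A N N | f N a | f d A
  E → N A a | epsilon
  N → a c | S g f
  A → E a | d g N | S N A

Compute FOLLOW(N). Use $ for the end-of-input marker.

{$, a, d, f, g}

FIRST(S) = {a, d, f}  (via A N N)
FIRST(N) = {a, d, f}  (via S g f)
FIRST(E) = {epsilon, a, d, f}  (via N A a)
FIRST(A) = {a, d, f}  (via E a, S N A)
FOLLOW(S) includes $ since S is the start symbol.
FOLLOW(S): in N→S g f, S is followed by g f with FIRST {g}; in A→S N A, S is followed by N A with FIRST {a, d, f}. Thus FOLLOW(S) = {$, a, d, f, g}.
FOLLOW(E): in A→E a, E is followed by a with FIRST {a}. Thus FOLLOW(E) = {a}.
FOLLOW(A): in S→A N N, A is followed by N N with FIRST {a, d, f}; in S→f d A, the suffix after A is empty, so FOLLOW(A) ⊇ FOLLOW(S) = {$, a, d, f, g}; in E→N A a, A is followed by a with FIRST {a}; in A→S N A, the suffix after A is empty (adds nothing new). Thus FOLLOW(A) = {$, a, d, f, g}.
FOLLOW(N): in S→A N N (occurrence 1), N is followed by N with FIRST {a, d, f}; in S→A N N (occurrence 2), the suffix after N is empty, so FOLLOW(N) ⊇ FOLLOW(S) = {$, a, d, f, g}; in S→f N a, N is followed by a with FIRST {a}; in E→N A a, N is followed by A a with FIRST {a, d, f}; in A→d g N, the suffix after N is empty, so FOLLOW(N) ⊇ FOLLOW(A) = {$, a, d, f, g}; in A→S N A, N is followed by A with FIRST {a, d, f}. Thus FOLLOW(N) = {$, a, d, f, g}.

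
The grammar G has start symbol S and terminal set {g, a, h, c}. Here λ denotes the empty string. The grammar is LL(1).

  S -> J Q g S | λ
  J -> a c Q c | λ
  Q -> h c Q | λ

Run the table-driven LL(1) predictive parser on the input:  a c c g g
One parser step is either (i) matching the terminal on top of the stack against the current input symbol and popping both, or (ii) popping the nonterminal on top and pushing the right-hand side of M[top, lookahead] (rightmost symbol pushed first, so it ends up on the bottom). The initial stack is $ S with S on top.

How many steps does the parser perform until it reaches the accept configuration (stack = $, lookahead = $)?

13

      Stack            Input        Action
   1  $ S              a c c g g $  expand S -> J Q g S
   2  $ S g Q J        a c c g g $  expand J -> a c Q c
   3  $ S g Q c Q c a  a c c g g $  match a
   4  $ S g Q c Q c    c c g g $    match c
   5  $ S g Q c Q      c g g $      expand Q -> λ
   6  $ S g Q c        c g g $      match c
   7  $ S g Q          g g $        expand Q -> λ
   8  $ S g            g g $        match g
   9  $ S              g $          expand S -> J Q g S
  10  $ S g Q J        g $          expand J -> λ
  11  $ S g Q          g $          expand Q -> λ
  12  $ S g            g $          match g
  13  $ S              $            expand S -> λ
Accept reached after 13 steps.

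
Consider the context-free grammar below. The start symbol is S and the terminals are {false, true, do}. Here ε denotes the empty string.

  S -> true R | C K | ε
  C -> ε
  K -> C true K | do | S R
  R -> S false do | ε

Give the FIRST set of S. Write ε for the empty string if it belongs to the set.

FIRST(C): from C->ε we get {ε}. So FIRST(C) = {ε}.
FIRST(S): from S->true R we get {true}; from S->C K we get {ε, do, false, true}; from S->ε we get {ε}. So FIRST(S) = {ε, do, false, true}.
FIRST(R): from R->S false do we get {do, false, true}; from R->ε we get {ε}. So FIRST(R) = {ε, do, false, true}.
FIRST(K): from K->C true K we get {true}; from K->do we get {do}; from K->S R we get {ε, do, false, true}. So FIRST(K) = {ε, do, false, true}.

{ε, do, false, true}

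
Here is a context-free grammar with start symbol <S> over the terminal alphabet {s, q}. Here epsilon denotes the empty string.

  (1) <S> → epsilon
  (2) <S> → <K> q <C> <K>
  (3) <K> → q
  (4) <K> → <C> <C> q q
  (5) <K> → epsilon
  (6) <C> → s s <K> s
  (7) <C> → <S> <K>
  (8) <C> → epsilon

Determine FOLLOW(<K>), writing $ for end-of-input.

FIRST(<S>) = {epsilon, q, s}  (via <K> q <C> <K>)
FIRST(<K>) = {epsilon, q, s}  (via <C> <C> q q)
FIRST(<C>) = {epsilon, q, s}  (via <S> <K>)
FOLLOW(<S>) includes $ since <S> is the start symbol.
FOLLOW(<S>): in <C>→<S> <K>, <S> is followed by <K> with FIRST {epsilon, q, s}; in <C>→<S> <K>, the suffix after <S> is nullable, so FOLLOW(<S>) ⊇ FOLLOW(<C>) = {$, q, s}. Thus FOLLOW(<S>) = {$, q, s}.
FOLLOW(<C>): in <S>→<K> q <C> <K>, <C> is followed by <K> with FIRST {epsilon, q, s}; in <S>→<K> q <C> <K>, the suffix after <C> is nullable, so FOLLOW(<C>) ⊇ FOLLOW(<S>) = {$, q, s}; in <K>→<C> <C> q q (occurrence 1), <C> is followed by <C> q q with FIRST {q, s}; in <K>→<C> <C> q q (occurrence 2), <C> is followed by q q with FIRST {q}. Thus FOLLOW(<C>) = {$, q, s}.
FOLLOW(<K>): in <S>→<K> q <C> <K> (occurrence 1), <K> is followed by q <C> <K> with FIRST {q}; in <S>→<K> q <C> <K> (occurrence 2), the suffix after <K> is empty, so FOLLOW(<K>) ⊇ FOLLOW(<S>) = {$, q, s}; in <C>→s s <K> s, <K> is followed by s with FIRST {s}; in <C>→<S> <K>, the suffix after <K> is empty, so FOLLOW(<K>) ⊇ FOLLOW(<C>) = {$, q, s}. Thus FOLLOW(<K>) = {$, q, s}.

{$, q, s}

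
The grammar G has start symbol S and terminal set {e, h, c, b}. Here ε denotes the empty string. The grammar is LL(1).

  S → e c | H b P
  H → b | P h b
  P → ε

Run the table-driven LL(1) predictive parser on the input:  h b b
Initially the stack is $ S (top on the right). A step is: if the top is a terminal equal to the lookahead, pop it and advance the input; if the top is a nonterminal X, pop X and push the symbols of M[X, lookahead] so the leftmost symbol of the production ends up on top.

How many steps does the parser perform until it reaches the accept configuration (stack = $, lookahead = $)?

     Stack        Input    Action
  1  $ S          h b b $  expand S → H b P
  2  $ P b H      h b b $  expand H → P h b
  3  $ P b b h P  h b b $  expand P → ε
  4  $ P b b h    h b b $  match h
  5  $ P b b      b b $    match b
  6  $ P b        b $      match b
  7  $ P          $        expand P → ε
Accept reached after 7 steps.

7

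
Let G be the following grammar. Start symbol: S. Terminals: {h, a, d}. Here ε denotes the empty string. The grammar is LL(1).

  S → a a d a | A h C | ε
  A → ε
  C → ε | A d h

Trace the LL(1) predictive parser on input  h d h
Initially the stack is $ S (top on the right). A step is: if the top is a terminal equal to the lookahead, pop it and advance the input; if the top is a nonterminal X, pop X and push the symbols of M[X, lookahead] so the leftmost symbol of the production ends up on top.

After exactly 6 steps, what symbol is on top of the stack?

step 1: stack=$ S  input=h d h $  — expand S → A h C
step 2: stack=$ C h A  input=h d h $  — expand A → ε
step 3: stack=$ C h  input=h d h $  — match h
step 4: stack=$ C  input=d h $  — expand C → A d h
step 5: stack=$ h d A  input=d h $  — expand A → ε
step 6: stack=$ h d  input=d h $  — match d
Stack after step 6: $ h (top = h).

h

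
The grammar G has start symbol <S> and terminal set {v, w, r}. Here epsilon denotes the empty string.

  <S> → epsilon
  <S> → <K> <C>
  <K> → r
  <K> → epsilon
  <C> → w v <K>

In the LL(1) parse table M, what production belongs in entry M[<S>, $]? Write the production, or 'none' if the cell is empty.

<S> → epsilon

FIRST(<K>): from <K>→r we get {r}; from <K>→epsilon we get {epsilon}. So FIRST(<K>) = {epsilon, r}.
FIRST(<C>): from <C>→w v <K> we get {w}. So FIRST(<C>) = {w}.
FIRST(<S>): from <S>→epsilon we get {epsilon}; from <S>→<K> <C> we get {r, w}. So FIRST(<S>) = {epsilon, r, w}.
FOLLOW(<S>) includes $ since <S> is the start symbol.
FOLLOW(<S>): <S> appears on no right-hand side. Thus FOLLOW(<S>) = {$}.
For <S> → epsilon: FIRST(epsilon) = {epsilon}, so it goes in M[<S>, t] for t ∈ {}; since epsilon ∈ FIRST, also for every t ∈ FOLLOW(<S>) = {$}.
For <S> → <K> <C>: FIRST(<K> <C>) = {r, w}, so it goes in M[<S>, t] for t ∈ {r, w}.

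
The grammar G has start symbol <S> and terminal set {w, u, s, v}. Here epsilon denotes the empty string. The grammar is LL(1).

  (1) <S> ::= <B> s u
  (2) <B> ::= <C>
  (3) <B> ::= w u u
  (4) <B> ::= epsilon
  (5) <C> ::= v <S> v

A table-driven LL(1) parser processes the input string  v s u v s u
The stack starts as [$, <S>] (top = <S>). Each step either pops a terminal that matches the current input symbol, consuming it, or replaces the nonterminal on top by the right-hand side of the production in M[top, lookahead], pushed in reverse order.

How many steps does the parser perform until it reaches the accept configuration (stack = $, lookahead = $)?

11

      Stack            Input          Action
   1  $ <S>            v s u v s u $  expand <S> ::= <B> s u
   2  $ u s <B>        v s u v s u $  expand <B> ::= <C>
   3  $ u s <C>        v s u v s u $  expand <C> ::= v <S> v
   4  $ u s v <S> v    v s u v s u $  match v
   5  $ u s v <S>      s u v s u $    expand <S> ::= <B> s u
   6  $ u s v u s <B>  s u v s u $    expand <B> ::= epsilon
   7  $ u s v u s      s u v s u $    match s
   8  $ u s v u        u v s u $      match u
   9  $ u s v          v s u $        match v
  10  $ u s            s u $          match s
  11  $ u              u $            match u
Accept reached after 11 steps.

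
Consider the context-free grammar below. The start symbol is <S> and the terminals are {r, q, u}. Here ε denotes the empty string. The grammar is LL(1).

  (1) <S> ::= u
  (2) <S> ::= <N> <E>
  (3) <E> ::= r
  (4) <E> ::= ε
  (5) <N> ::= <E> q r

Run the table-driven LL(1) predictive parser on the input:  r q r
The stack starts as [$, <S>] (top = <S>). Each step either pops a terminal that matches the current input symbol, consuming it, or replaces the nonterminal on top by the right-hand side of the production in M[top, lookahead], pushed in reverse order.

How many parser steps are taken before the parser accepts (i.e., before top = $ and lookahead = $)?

7

     Stack          Input    Action
  1  $ <S>          r q r $  expand <S> ::= <N> <E>
  2  $ <E> <N>      r q r $  expand <N> ::= <E> q r
  3  $ <E> r q <E>  r q r $  expand <E> ::= r
  4  $ <E> r q r    r q r $  match r
  5  $ <E> r q      q r $    match q
  6  $ <E> r        r $      match r
  7  $ <E>          $        expand <E> ::= ε
Accept reached after 7 steps.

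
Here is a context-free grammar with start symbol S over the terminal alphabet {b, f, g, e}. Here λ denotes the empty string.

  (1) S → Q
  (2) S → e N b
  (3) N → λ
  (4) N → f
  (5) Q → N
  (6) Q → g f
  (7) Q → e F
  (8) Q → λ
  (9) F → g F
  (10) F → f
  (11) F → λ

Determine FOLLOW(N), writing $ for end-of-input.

{$, b}

FIRST(N) = {λ, f}
FIRST(F) = {λ, f, g}
FIRST(Q) = {λ, e, f, g}  (via N)
FIRST(S) = {λ, e, f, g}  (via Q)
FOLLOW(S) includes $ since S is the start symbol.
FOLLOW(S): S appears on no right-hand side. Thus FOLLOW(S) = {$}.
FOLLOW(Q): in S→Q, the suffix after Q is empty, so FOLLOW(Q) ⊇ FOLLOW(S) = {$}. Thus FOLLOW(Q) = {$}.
FOLLOW(N): in S→e N b, N is followed by b with FIRST {b}; in Q→N, the suffix after N is empty, so FOLLOW(N) ⊇ FOLLOW(Q) = {$}. Thus FOLLOW(N) = {$, b}.
FOLLOW(F): in Q→e F, the suffix after F is empty, so FOLLOW(F) ⊇ FOLLOW(Q) = {$}; in F→g F, the suffix after F is empty (adds nothing new). Thus FOLLOW(F) = {$}.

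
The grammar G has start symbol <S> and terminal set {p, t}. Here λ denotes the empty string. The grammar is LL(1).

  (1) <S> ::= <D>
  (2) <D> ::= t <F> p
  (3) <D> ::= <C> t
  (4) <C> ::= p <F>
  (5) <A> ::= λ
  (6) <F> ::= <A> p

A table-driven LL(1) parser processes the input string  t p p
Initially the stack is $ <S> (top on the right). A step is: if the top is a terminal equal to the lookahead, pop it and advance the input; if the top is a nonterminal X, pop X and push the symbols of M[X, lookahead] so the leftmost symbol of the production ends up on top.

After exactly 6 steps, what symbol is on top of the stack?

     Stack      Input    Action
  1  $ <S>      t p p $  expand <S> ::= <D>
  2  $ <D>      t p p $  expand <D> ::= t <F> p
  3  $ p <F> t  t p p $  match t
  4  $ p <F>    p p $    expand <F> ::= <A> p
  5  $ p p <A>  p p $    expand <A> ::= λ
  6  $ p p      p p $    match p
Stack after step 6: $ p (top = p).

p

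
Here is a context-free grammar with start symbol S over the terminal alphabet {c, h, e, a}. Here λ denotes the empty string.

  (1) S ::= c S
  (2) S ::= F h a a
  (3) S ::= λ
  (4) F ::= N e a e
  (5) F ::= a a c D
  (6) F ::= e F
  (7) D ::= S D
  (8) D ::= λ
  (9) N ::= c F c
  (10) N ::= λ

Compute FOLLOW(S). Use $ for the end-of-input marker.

{$, a, c, e, h}

FIRST(N) = {λ, c}
FIRST(F) = {a, c, e}  (via N e a e)
FIRST(S) = {λ, a, c, e}  (via F h a a)
FIRST(D) = {λ, a, c, e}  (via S D)
FOLLOW(S) includes $ since S is the start symbol.
FOLLOW(F): in S::=F h a a, F is followed by h a a with FIRST {h}; in F::=e F, the suffix after F is empty (adds nothing new); in N::=c F c, F is followed by c with FIRST {c}. Thus FOLLOW(F) = {c, h}.
FOLLOW(D): in F::=a a c D, the suffix after D is empty, so FOLLOW(D) ⊇ FOLLOW(F) = {c, h}; in D::=S D, the suffix after D is empty (adds nothing new). Thus FOLLOW(D) = {c, h}.
FOLLOW(S): in S::=c S, the suffix after S is empty (adds nothing new); in D::=S D, S is followed by D with FIRST {λ, a, c, e}; in D::=S D, the suffix after S is nullable, so FOLLOW(S) ⊇ FOLLOW(D) = {c, h}. Thus FOLLOW(S) = {$, a, c, e, h}.
FOLLOW(N): in F::=N e a e, N is followed by e a e with FIRST {e}. Thus FOLLOW(N) = {e}.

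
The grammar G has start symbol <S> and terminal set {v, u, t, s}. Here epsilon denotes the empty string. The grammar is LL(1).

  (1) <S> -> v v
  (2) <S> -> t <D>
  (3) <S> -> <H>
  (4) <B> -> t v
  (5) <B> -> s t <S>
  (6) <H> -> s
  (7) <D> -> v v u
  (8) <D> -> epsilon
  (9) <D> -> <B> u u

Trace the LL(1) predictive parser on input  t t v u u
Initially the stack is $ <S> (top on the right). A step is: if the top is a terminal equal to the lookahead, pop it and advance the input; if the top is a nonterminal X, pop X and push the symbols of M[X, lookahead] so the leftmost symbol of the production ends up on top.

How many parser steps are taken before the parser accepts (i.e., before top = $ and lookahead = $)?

8

step 1: stack=$ <S>  input=t t v u u $  — expand <S> -> t <D>
step 2: stack=$ <D> t  input=t t v u u $  — match t
step 3: stack=$ <D>  input=t v u u $  — expand <D> -> <B> u u
step 4: stack=$ u u <B>  input=t v u u $  — expand <B> -> t v
step 5: stack=$ u u v t  input=t v u u $  — match t
step 6: stack=$ u u v  input=v u u $  — match v
step 7: stack=$ u u  input=u u $  — match u
step 8: stack=$ u  input=u $  — match u
Accept reached after 8 steps.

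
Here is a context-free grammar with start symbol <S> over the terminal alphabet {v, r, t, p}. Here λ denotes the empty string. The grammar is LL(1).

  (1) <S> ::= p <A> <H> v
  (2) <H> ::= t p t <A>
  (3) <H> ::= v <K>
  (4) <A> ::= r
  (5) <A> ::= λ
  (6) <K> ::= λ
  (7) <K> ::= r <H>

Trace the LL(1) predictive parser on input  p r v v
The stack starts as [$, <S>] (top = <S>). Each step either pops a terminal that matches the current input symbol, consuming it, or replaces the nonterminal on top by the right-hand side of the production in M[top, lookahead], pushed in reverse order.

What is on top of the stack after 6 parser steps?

<K>

step 1: stack=$ <S>  input=p r v v $  — expand <S> ::= p <A> <H> v
step 2: stack=$ v <H> <A> p  input=p r v v $  — match p
step 3: stack=$ v <H> <A>  input=r v v $  — expand <A> ::= r
step 4: stack=$ v <H> r  input=r v v $  — match r
step 5: stack=$ v <H>  input=v v $  — expand <H> ::= v <K>
step 6: stack=$ v <K> v  input=v v $  — match v
Stack after step 6: $ v <K> (top = <K>).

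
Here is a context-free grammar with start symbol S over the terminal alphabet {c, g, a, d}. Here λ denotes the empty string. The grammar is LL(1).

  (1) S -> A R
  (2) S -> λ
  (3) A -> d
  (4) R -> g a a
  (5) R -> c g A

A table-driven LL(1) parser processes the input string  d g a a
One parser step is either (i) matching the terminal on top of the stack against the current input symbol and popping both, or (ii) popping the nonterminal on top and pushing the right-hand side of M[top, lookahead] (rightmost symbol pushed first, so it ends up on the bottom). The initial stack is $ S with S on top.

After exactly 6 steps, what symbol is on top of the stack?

a

step 1: stack=$ S  input=d g a a $  — expand S -> A R
step 2: stack=$ R A  input=d g a a $  — expand A -> d
step 3: stack=$ R d  input=d g a a $  — match d
step 4: stack=$ R  input=g a a $  — expand R -> g a a
step 5: stack=$ a a g  input=g a a $  — match g
step 6: stack=$ a a  input=a a $  — match a
Stack after step 6: $ a (top = a).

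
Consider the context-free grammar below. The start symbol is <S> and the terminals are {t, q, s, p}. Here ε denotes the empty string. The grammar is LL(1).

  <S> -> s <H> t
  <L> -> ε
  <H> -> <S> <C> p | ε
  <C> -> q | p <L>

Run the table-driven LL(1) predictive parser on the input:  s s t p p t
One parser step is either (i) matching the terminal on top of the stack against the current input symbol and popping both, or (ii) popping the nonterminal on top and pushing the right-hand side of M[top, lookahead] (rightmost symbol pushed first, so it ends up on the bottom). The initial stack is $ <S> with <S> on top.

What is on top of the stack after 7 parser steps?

     Stack              Input          Action
  1  $ <S>              s s t p p t $  expand <S> -> s <H> t
  2  $ t <H> s          s s t p p t $  match s
  3  $ t <H>            s t p p t $    expand <H> -> <S> <C> p
  4  $ t p <C> <S>      s t p p t $    expand <S> -> s <H> t
  5  $ t p <C> t <H> s  s t p p t $    match s
  6  $ t p <C> t <H>    t p p t $      expand <H> -> ε
  7  $ t p <C> t        t p p t $      match t
Stack after step 7: $ t p <C> (top = <C>).

<C>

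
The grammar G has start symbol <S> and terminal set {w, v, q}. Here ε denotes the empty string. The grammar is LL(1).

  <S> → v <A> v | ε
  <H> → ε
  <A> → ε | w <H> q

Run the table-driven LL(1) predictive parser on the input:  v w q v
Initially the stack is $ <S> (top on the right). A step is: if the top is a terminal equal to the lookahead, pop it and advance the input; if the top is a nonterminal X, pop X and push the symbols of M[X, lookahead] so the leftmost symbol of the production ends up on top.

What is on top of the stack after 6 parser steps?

v

step 1: stack=$ <S>  input=v w q v $  — expand <S> → v <A> v
step 2: stack=$ v <A> v  input=v w q v $  — match v
step 3: stack=$ v <A>  input=w q v $  — expand <A> → w <H> q
step 4: stack=$ v q <H> w  input=w q v $  — match w
step 5: stack=$ v q <H>  input=q v $  — expand <H> → ε
step 6: stack=$ v q  input=q v $  — match q
Stack after step 6: $ v (top = v).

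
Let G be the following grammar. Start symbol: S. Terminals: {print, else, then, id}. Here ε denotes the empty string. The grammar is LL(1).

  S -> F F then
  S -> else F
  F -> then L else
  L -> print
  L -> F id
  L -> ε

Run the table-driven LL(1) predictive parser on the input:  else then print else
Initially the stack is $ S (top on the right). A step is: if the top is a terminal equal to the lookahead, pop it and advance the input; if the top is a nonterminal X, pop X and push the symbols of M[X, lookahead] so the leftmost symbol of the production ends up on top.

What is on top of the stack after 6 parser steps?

else

step 1: stack=$ S  input=else then print else $  — expand S -> else F
step 2: stack=$ F else  input=else then print else $  — match else
step 3: stack=$ F  input=then print else $  — expand F -> then L else
step 4: stack=$ else L then  input=then print else $  — match then
step 5: stack=$ else L  input=print else $  — expand L -> print
step 6: stack=$ else print  input=print else $  — match print
Stack after step 6: $ else (top = else).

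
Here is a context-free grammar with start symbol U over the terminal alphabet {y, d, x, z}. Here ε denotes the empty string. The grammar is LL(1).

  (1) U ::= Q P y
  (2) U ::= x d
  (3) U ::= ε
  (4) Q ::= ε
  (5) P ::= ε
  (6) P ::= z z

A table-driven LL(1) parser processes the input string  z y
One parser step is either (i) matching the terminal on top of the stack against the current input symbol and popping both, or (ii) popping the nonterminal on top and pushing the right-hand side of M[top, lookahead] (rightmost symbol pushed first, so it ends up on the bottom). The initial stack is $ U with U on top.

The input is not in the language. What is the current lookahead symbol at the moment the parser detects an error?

step 1: stack=$ U  input=z y $  — expand U ::= Q P y
step 2: stack=$ y P Q  input=z y $  — expand Q ::= ε
step 3: stack=$ y P  input=z y $  — expand P ::= z z
step 4: stack=$ y z z  input=z y $  — match z
step 5: stack=$ y z  input=y $  — error: top is terminal z but lookahead is y

y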